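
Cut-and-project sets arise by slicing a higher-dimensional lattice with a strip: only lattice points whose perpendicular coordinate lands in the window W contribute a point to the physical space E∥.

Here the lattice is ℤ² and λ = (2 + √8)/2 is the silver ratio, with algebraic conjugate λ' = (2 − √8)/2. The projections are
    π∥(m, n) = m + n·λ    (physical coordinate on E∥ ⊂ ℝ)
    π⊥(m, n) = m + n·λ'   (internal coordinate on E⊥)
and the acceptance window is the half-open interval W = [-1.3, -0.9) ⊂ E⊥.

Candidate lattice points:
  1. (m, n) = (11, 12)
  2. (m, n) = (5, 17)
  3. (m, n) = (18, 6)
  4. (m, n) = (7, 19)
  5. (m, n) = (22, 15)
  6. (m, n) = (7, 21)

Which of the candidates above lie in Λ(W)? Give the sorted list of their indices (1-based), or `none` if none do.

Compute λ' = (2−√8)/2 = -0.4142, so π⊥(m,n) = m -0.4142·n.
candidate 1: (m,n)=(11,12) → π∥ = 11+12·λ ≈ 39.9706, π⊥ = 11+12·λ' ≈ 6.0294 ∉ [-1.3, -0.9) ⇒ out
candidate 2: (m,n)=(5,17) → π∥ = 5+17·λ ≈ 46.0416, π⊥ = 5+17·λ' ≈ -2.0416 ∉ [-1.3, -0.9) ⇒ out
candidate 3: (m,n)=(18,6) → π∥ = 18+6·λ ≈ 32.4853, π⊥ = 18+6·λ' ≈ 15.5147 ∉ [-1.3, -0.9) ⇒ out
candidate 4: (m,n)=(7,19) → π∥ = 7+19·λ ≈ 52.8701, π⊥ = 7+19·λ' ≈ -0.8701 ∉ [-1.3, -0.9) ⇒ out
candidate 5: (m,n)=(22,15) → π∥ = 22+15·λ ≈ 58.2132, π⊥ = 22+15·λ' ≈ 15.7868 ∉ [-1.3, -0.9) ⇒ out
candidate 6: (m,n)=(7,21) → π∥ = 7+21·λ ≈ 57.6985, π⊥ = 7+21·λ' ≈ -1.6985 ∉ [-1.3, -0.9) ⇒ out

none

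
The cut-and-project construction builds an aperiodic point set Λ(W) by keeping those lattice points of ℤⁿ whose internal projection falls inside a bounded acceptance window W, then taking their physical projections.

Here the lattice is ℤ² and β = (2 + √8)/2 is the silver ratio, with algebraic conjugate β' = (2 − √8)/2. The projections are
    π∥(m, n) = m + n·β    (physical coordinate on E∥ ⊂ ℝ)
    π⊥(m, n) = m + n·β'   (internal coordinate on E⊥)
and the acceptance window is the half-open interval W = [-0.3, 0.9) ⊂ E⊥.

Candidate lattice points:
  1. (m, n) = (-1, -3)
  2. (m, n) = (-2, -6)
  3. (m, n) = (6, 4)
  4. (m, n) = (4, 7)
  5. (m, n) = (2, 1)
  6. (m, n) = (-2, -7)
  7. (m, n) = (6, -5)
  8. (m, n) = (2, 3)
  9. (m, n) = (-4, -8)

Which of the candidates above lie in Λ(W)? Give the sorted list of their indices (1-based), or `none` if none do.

Numerically β ≈ 2.4142 and β' = −1/β ≈ -0.4142.
[1] lift (-1,-3): star map gives 0.2426; window check -0.3 ≤ 0.2426 < 0.9 is true → IN Λ
[2] lift (-2,-6): star map gives 0.4853; window check -0.3 ≤ 0.4853 < 0.9 is true → IN Λ
[3] lift (6,4): star map gives 4.3431; window check -0.3 ≤ 4.3431 < 0.9 is false → out
[4] lift (4,7): star map gives 1.1005; window check -0.3 ≤ 1.1005 < 0.9 is false → out
[5] lift (2,1): star map gives 1.5858; window check -0.3 ≤ 1.5858 < 0.9 is false → out
[6] lift (-2,-7): star map gives 0.8995; window check -0.3 ≤ 0.8995 < 0.9 is true → IN Λ
[7] lift (6,-5): star map gives 8.0711; window check -0.3 ≤ 8.0711 < 0.9 is false → out
[8] lift (2,3): star map gives 0.7574; window check -0.3 ≤ 0.7574 < 0.9 is true → IN Λ
[9] lift (-4,-8): star map gives -0.6863; window check -0.3 ≤ -0.6863 < 0.9 is false → out

1, 2, 6, 8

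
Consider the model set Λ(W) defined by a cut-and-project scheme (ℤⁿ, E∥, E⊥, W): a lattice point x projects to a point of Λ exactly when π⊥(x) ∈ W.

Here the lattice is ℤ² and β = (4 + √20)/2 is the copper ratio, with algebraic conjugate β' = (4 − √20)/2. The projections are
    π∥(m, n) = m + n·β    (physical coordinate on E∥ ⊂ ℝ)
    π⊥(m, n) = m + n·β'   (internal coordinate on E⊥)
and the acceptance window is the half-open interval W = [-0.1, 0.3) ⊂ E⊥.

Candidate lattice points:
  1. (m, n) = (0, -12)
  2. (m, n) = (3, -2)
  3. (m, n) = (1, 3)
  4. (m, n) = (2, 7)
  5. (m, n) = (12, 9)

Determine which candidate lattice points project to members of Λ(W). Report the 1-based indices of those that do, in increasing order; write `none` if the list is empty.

3

β' = (4−√20)/2 ≈ -0.23607.
#1 (0,-12): internal coord 0 + (-12)·β' = +2.83282; +2.83282 ∉ [-0.1, 0.3) → out
#2 (3,-2): internal coord 3 + (-2)·β' = +3.47214; +3.47214 ∉ [-0.1, 0.3) → out
#3 (1,3): internal coord 1 + (3)·β' = +0.29180; +0.29180 ∈ [-0.1, 0.3) → IN Λ
#4 (2,7): internal coord 2 + (7)·β' = +0.34752; +0.34752 ∉ [-0.1, 0.3) → out
#5 (12,9): internal coord 12 + (9)·β' = +9.87539; +9.87539 ∉ [-0.1, 0.3) → out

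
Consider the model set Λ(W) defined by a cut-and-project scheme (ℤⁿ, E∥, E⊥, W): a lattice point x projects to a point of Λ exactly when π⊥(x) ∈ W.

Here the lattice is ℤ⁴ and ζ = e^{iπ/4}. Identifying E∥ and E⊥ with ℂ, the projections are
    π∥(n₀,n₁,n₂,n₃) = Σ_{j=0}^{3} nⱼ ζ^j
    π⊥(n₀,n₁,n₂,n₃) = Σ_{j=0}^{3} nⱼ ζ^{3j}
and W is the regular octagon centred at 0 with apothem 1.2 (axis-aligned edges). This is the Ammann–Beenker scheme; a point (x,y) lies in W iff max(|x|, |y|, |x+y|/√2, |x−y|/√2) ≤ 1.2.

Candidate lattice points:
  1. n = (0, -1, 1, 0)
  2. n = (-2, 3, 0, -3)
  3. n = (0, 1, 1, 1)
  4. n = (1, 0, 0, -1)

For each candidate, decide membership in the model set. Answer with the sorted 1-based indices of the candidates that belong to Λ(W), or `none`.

π⊥(n) = n₀ + n₁ζ³ + n₂ζ⁶ + n₃ζ⁹ where ζ = e^{iπ/4}.
#1 (0, -1, 1, 0): internal (0.70711, -1.70711); octagon support 1.70711 vs apothem 1.2 → ∉ W
#2 (-2, 3, 0, -3): internal (-6.24264, 0.00000); octagon support 6.24264 vs apothem 1.2 → ∉ W
#3 (0, 1, 1, 1): internal (0.00000, 0.41421); octagon support 0.41421 vs apothem 1.2 → ∈ W
#4 (1, 0, 0, -1): internal (0.29289, -0.70711); octagon support 0.70711 vs apothem 1.2 → ∈ W

3, 4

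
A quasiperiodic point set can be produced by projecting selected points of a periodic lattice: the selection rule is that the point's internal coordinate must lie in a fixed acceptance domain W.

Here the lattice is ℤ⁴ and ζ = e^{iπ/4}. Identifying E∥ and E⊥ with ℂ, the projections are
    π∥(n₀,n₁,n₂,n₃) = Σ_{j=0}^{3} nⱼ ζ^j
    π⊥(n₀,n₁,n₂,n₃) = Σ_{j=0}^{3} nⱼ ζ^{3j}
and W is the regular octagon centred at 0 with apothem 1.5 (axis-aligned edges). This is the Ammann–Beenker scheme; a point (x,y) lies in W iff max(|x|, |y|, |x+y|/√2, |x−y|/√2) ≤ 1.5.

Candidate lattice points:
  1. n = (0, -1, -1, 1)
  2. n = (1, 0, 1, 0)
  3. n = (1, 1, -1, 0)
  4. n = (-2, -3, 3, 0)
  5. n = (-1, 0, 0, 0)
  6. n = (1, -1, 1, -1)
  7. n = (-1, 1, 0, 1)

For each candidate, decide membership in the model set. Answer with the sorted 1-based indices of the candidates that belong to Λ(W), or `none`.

With ζ = e^{iπ/4} the internal vectors are ζ^0,ζ^3,ζ^6,ζ^9.
#1 (0, -1, -1, 1): internal (1.4142, 1.0000); octagon support 1.7071 vs apothem 1.5 → ∉ W
#2 (1, 0, 1, 0): internal (1.0000, -1.0000); octagon support 1.4142 vs apothem 1.5 → ∈ W
#3 (1, 1, -1, 0): internal (0.2929, 1.7071); octagon support 1.7071 vs apothem 1.5 → ∉ W
#4 (-2, -3, 3, 0): internal (0.1213, -5.1213); octagon support 5.1213 vs apothem 1.5 → ∉ W
#5 (-1, 0, 0, 0): internal (-1.0000, 0.0000); octagon support 1.0000 vs apothem 1.5 → ∈ W
#6 (1, -1, 1, -1): internal (1.0000, -2.4142); octagon support 2.4142 vs apothem 1.5 → ∉ W
#7 (-1, 1, 0, 1): internal (-1.0000, 1.4142); octagon support 1.7071 vs apothem 1.5 → ∉ W

2, 5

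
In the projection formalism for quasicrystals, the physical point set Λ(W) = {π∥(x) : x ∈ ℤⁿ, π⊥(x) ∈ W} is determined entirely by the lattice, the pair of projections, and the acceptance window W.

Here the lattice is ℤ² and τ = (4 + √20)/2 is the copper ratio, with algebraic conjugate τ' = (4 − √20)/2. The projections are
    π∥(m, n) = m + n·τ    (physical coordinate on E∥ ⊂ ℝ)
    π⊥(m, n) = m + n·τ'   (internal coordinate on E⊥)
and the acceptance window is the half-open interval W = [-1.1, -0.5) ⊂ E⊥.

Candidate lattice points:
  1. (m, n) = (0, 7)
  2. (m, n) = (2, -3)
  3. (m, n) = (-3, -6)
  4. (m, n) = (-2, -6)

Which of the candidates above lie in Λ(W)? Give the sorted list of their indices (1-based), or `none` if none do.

4

Numerically τ ≈ 4.236068 and τ' = −1/τ ≈ -0.236068.
candidate 1: (m,n)=(0,7) → π∥ = 0+7·τ ≈ 29.652476, π⊥ = 0+7·τ' ≈ -1.652476 ∉ [-1.1, -0.5) ⇒ out
candidate 2: (m,n)=(2,-3) → π∥ = 2-3·τ ≈ -10.708204, π⊥ = 2-3·τ' ≈ 2.708204 ∉ [-1.1, -0.5) ⇒ out
candidate 3: (m,n)=(-3,-6) → π∥ = -3-6·τ ≈ -28.416408, π⊥ = -3-6·τ' ≈ -1.583592 ∉ [-1.1, -0.5) ⇒ out
candidate 4: (m,n)=(-2,-6) → π∥ = -2-6·τ ≈ -27.416408, π⊥ = -2-6·τ' ≈ -0.583592 ∈ [-1.1, -0.5) ⇒ IN Λ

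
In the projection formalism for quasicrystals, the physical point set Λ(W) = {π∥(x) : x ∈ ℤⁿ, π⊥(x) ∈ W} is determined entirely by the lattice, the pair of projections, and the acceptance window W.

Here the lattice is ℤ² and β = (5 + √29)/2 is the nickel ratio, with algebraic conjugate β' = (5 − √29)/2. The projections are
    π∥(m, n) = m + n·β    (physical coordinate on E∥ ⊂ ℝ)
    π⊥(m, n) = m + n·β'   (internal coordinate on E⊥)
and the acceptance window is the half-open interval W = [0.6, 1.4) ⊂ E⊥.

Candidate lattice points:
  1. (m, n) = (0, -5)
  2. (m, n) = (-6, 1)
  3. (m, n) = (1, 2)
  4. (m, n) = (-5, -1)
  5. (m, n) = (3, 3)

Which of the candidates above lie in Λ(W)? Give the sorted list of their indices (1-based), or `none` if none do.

1, 3

Numerically β ≈ 5.192582 and β' = −1/β ≈ -0.192582.
#1 (0,-5): internal coord 0 + (-5)·β' = +0.962912; +0.962912 ∈ [0.6, 1.4) → IN Λ
#2 (-6,1): internal coord -6 + (1)·β' = -6.192582; -6.192582 ∉ [0.6, 1.4) → out
#3 (1,2): internal coord 1 + (2)·β' = +0.614835; +0.614835 ∈ [0.6, 1.4) → IN Λ
#4 (-5,-1): internal coord -5 + (-1)·β' = -4.807418; -4.807418 ∉ [0.6, 1.4) → out
#5 (3,3): internal coord 3 + (3)·β' = +2.422253; +2.422253 ∉ [0.6, 1.4) → out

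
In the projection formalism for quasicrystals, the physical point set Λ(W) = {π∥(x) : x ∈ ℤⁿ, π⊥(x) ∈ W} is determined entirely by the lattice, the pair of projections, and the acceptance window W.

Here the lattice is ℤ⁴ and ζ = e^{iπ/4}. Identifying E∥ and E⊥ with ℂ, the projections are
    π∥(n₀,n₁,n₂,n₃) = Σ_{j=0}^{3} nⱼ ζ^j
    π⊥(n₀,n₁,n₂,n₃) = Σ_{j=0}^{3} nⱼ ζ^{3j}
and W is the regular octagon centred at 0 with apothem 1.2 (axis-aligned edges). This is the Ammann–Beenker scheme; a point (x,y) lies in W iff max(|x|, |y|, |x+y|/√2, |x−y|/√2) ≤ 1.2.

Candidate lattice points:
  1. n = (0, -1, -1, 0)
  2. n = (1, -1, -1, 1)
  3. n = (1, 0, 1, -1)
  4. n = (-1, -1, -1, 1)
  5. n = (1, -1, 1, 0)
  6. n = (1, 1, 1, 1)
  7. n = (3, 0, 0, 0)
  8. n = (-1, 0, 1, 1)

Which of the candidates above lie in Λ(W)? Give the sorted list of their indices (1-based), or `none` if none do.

1, 4, 6, 8

With ζ = e^{iπ/4} the internal vectors are ζ^0,ζ^3,ζ^6,ζ^9.
candidate 1: n = (0, -1, -1, 0) → π⊥ ≈ (+0.7071, +0.2929); max(|x|,|y|,|x±y|/√2) = 0.7071 ≤ 1.2 ⇒ ∈ W
candidate 2: n = (1, -1, -1, 1) → π⊥ ≈ (+2.4142, +1.0000); max(|x|,|y|,|x±y|/√2) = 2.4142 > 1.2 ⇒ ∉ W
candidate 3: n = (1, 0, 1, -1) → π⊥ ≈ (+0.2929, -1.7071); max(|x|,|y|,|x±y|/√2) = 1.7071 > 1.2 ⇒ ∉ W
candidate 4: n = (-1, -1, -1, 1) → π⊥ ≈ (+0.4142, +1.0000); max(|x|,|y|,|x±y|/√2) = 1.0000 ≤ 1.2 ⇒ ∈ W
candidate 5: n = (1, -1, 1, 0) → π⊥ ≈ (+1.7071, -1.7071); max(|x|,|y|,|x±y|/√2) = 2.4142 > 1.2 ⇒ ∉ W
candidate 6: n = (1, 1, 1, 1) → π⊥ ≈ (+1.0000, +0.4142); max(|x|,|y|,|x±y|/√2) = 1.0000 ≤ 1.2 ⇒ ∈ W
candidate 7: n = (3, 0, 0, 0) → π⊥ ≈ (+3.0000, +0.0000); max(|x|,|y|,|x±y|/√2) = 3.0000 > 1.2 ⇒ ∉ W
candidate 8: n = (-1, 0, 1, 1) → π⊥ ≈ (-0.2929, -0.2929); max(|x|,|y|,|x±y|/√2) = 0.4142 ≤ 1.2 ⇒ ∈ W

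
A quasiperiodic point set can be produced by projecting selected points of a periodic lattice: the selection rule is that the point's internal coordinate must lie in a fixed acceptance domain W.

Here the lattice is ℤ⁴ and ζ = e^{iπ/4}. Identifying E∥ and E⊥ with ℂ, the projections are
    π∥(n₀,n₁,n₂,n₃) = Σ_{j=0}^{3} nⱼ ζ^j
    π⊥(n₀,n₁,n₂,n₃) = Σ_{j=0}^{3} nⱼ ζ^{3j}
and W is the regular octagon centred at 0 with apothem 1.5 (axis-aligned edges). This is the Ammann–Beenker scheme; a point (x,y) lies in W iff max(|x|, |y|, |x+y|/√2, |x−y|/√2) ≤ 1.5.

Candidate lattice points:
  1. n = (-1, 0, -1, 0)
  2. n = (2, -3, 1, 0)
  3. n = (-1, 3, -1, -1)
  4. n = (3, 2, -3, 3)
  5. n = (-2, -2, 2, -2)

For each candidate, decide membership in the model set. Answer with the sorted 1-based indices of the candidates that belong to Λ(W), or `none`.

With ζ = e^{iπ/4} the internal vectors are ζ^0,ζ^3,ζ^6,ζ^9.
candidate 1: n = (-1, 0, -1, 0) → π⊥ ≈ (-1.000000, +1.000000); max(|x|,|y|,|x±y|/√2) = 1.414214 ≤ 1.5 ⇒ ∈ W
candidate 2: n = (2, -3, 1, 0) → π⊥ ≈ (+4.121320, -3.121320); max(|x|,|y|,|x±y|/√2) = 5.121320 > 1.5 ⇒ ∉ W
candidate 3: n = (-1, 3, -1, -1) → π⊥ ≈ (-3.828427, +2.414214); max(|x|,|y|,|x±y|/√2) = 4.414214 > 1.5 ⇒ ∉ W
candidate 4: n = (3, 2, -3, 3) → π⊥ ≈ (+3.707107, +6.535534); max(|x|,|y|,|x±y|/√2) = 7.242641 > 1.5 ⇒ ∉ W
candidate 5: n = (-2, -2, 2, -2) → π⊥ ≈ (-2.000000, -4.828427); max(|x|,|y|,|x±y|/√2) = 4.828427 > 1.5 ⇒ ∉ W

1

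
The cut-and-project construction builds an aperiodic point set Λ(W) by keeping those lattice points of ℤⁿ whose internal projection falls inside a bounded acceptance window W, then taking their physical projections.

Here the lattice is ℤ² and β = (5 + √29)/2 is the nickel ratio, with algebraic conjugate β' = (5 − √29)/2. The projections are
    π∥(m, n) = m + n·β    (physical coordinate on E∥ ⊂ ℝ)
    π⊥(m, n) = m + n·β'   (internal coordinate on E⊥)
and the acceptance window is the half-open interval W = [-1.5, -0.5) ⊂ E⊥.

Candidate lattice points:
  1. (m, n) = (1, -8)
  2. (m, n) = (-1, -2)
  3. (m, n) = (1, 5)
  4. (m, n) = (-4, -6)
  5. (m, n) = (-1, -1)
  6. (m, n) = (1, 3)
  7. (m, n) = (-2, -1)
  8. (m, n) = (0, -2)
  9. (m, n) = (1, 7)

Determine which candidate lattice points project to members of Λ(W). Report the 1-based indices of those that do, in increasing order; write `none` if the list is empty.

β' = (5−√29)/2 ≈ -0.19258.
#1 (1,-8): internal coord 1 + (-8)·β' = +2.54066; +2.54066 ∉ [-1.5, -0.5) → out
#2 (-1,-2): internal coord -1 + (-2)·β' = -0.61484; -0.61484 ∈ [-1.5, -0.5) → IN Λ
#3 (1,5): internal coord 1 + (5)·β' = +0.03709; +0.03709 ∉ [-1.5, -0.5) → out
#4 (-4,-6): internal coord -4 + (-6)·β' = -2.84451; -2.84451 ∉ [-1.5, -0.5) → out
#5 (-1,-1): internal coord -1 + (-1)·β' = -0.80742; -0.80742 ∈ [-1.5, -0.5) → IN Λ
#6 (1,3): internal coord 1 + (3)·β' = +0.42225; +0.42225 ∉ [-1.5, -0.5) → out
#7 (-2,-1): internal coord -2 + (-1)·β' = -1.80742; -1.80742 ∉ [-1.5, -0.5) → out
#8 (0,-2): internal coord 0 + (-2)·β' = +0.38516; +0.38516 ∉ [-1.5, -0.5) → out
#9 (1,7): internal coord 1 + (7)·β' = -0.34808; -0.34808 ∉ [-1.5, -0.5) → out

2, 5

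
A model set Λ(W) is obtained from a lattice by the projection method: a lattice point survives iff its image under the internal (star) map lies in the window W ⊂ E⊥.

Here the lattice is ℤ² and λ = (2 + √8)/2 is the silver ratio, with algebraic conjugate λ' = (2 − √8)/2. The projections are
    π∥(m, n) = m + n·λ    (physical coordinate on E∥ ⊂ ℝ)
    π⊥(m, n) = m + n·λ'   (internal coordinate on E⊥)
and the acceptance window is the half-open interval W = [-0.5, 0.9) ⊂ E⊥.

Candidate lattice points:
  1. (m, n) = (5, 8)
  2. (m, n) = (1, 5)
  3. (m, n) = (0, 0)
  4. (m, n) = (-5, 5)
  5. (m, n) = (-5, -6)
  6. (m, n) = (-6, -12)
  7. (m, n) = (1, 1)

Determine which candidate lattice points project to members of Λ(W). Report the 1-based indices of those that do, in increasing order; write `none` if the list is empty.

3, 7

λ' = (2−√8)/2 ≈ -0.414214.
candidate 1: (m,n)=(5,8) → π∥ = 5+8·λ ≈ 24.313708, π⊥ = 5+8·λ' ≈ 1.686292 ∉ [-0.5, 0.9) ⇒ out
candidate 2: (m,n)=(1,5) → π∥ = 1+5·λ ≈ 13.071068, π⊥ = 1+5·λ' ≈ -1.071068 ∉ [-0.5, 0.9) ⇒ out
candidate 3: (m,n)=(0,0) → π∥ = 0+0·λ ≈ 0.000000, π⊥ = 0+0·λ' ≈ 0.000000 ∈ [-0.5, 0.9) ⇒ IN Λ
candidate 4: (m,n)=(-5,5) → π∥ = -5+5·λ ≈ 7.071068, π⊥ = -5+5·λ' ≈ -7.071068 ∉ [-0.5, 0.9) ⇒ out
candidate 5: (m,n)=(-5,-6) → π∥ = -5-6·λ ≈ -19.485281, π⊥ = -5-6·λ' ≈ -2.514719 ∉ [-0.5, 0.9) ⇒ out
candidate 6: (m,n)=(-6,-12) → π∥ = -6-12·λ ≈ -34.970563, π⊥ = -6-12·λ' ≈ -1.029437 ∉ [-0.5, 0.9) ⇒ out
candidate 7: (m,n)=(1,1) → π∥ = 1+1·λ ≈ 3.414214, π⊥ = 1+1·λ' ≈ 0.585786 ∈ [-0.5, 0.9) ⇒ IN Λ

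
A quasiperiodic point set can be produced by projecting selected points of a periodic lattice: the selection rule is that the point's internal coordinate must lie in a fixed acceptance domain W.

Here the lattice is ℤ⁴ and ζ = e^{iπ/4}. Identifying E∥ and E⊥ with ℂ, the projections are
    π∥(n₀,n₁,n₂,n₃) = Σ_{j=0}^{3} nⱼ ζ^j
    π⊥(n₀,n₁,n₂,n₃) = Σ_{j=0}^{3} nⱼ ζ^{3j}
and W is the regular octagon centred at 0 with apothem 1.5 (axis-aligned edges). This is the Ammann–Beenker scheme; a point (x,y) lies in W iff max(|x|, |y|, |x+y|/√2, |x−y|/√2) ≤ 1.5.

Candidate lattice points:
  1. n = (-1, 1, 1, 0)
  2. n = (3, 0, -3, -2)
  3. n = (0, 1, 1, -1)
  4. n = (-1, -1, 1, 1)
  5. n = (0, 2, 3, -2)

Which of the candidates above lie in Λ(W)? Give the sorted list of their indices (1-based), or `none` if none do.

With ζ = e^{iπ/4} the internal vectors are ζ^0,ζ^3,ζ^6,ζ^9.
candidate 1: n = (-1, 1, 1, 0) → π⊥ ≈ (-1.70711, -0.29289); max(|x|,|y|,|x±y|/√2) = 1.70711 > 1.5 ⇒ ∉ W
candidate 2: n = (3, 0, -3, -2) → π⊥ ≈ (+1.58579, +1.58579); max(|x|,|y|,|x±y|/√2) = 2.24264 > 1.5 ⇒ ∉ W
candidate 3: n = (0, 1, 1, -1) → π⊥ ≈ (-1.41421, -1.00000); max(|x|,|y|,|x±y|/√2) = 1.70711 > 1.5 ⇒ ∉ W
candidate 4: n = (-1, -1, 1, 1) → π⊥ ≈ (+0.41421, -1.00000); max(|x|,|y|,|x±y|/√2) = 1.00000 ≤ 1.5 ⇒ ∈ W
candidate 5: n = (0, 2, 3, -2) → π⊥ ≈ (-2.82843, -3.00000); max(|x|,|y|,|x±y|/√2) = 4.12132 > 1.5 ⇒ ∉ W

4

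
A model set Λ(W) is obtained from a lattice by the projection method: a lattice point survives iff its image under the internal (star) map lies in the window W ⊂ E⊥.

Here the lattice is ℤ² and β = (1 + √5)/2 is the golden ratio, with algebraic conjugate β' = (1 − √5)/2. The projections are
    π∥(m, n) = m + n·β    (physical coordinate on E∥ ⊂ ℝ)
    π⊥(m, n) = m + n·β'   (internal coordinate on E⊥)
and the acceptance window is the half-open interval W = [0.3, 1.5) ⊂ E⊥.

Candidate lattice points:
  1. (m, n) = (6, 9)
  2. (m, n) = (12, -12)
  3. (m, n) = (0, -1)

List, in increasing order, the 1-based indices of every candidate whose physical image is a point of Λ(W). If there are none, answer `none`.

Numerically β ≈ 1.618034 and β' = −1/β ≈ -0.618034.
[1] lift (6,9): star map gives 0.437694; window check 0.3 ≤ 0.437694 < 1.5 is true → IN Λ
[2] lift (12,-12): star map gives 19.416408; window check 0.3 ≤ 19.416408 < 1.5 is false → out
[3] lift (0,-1): star map gives 0.618034; window check 0.3 ≤ 0.618034 < 1.5 is true → IN Λ

1, 3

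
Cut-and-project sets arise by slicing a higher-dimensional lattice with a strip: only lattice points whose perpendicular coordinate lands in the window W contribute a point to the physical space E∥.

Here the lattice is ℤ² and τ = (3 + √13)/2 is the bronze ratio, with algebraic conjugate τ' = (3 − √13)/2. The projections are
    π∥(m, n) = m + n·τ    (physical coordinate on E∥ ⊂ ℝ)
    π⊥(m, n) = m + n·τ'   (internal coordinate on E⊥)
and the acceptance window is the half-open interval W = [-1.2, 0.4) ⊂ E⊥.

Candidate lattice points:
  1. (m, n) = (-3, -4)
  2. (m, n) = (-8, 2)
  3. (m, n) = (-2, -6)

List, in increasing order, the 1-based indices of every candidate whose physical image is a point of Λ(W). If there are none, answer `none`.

Numerically τ ≈ 3.30278 and τ' = −1/τ ≈ -0.30278.
[1] lift (-3,-4): star map gives -1.78890; window check -1.2 ≤ -1.78890 < 0.4 is false → out
[2] lift (-8,2): star map gives -8.60555; window check -1.2 ≤ -8.60555 < 0.4 is false → out
[3] lift (-2,-6): star map gives -0.18335; window check -1.2 ≤ -0.18335 < 0.4 is true → IN Λ

3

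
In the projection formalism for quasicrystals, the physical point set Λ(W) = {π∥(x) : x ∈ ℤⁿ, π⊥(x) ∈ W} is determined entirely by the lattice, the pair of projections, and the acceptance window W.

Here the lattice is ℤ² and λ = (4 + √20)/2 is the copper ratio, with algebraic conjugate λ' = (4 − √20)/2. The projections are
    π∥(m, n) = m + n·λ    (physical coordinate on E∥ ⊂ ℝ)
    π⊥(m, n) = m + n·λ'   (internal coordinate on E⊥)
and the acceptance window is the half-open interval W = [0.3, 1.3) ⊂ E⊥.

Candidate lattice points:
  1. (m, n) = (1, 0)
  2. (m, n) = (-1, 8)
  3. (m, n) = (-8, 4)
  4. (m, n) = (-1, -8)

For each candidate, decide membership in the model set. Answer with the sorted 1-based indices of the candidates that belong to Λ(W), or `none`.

1, 4

λ' = (4−√20)/2 ≈ -0.236068.
candidate 1: (m,n)=(1,0) → π∥ = 1+0·λ ≈ 1.000000, π⊥ = 1+0·λ' ≈ 1.000000 ∈ [0.3, 1.3) ⇒ IN Λ
candidate 2: (m,n)=(-1,8) → π∥ = -1+8·λ ≈ 32.888544, π⊥ = -1+8·λ' ≈ -2.888544 ∉ [0.3, 1.3) ⇒ out
candidate 3: (m,n)=(-8,4) → π∥ = -8+4·λ ≈ 8.944272, π⊥ = -8+4·λ' ≈ -8.944272 ∉ [0.3, 1.3) ⇒ out
candidate 4: (m,n)=(-1,-8) → π∥ = -1-8·λ ≈ -34.888544, π⊥ = -1-8·λ' ≈ 0.888544 ∈ [0.3, 1.3) ⇒ IN Λ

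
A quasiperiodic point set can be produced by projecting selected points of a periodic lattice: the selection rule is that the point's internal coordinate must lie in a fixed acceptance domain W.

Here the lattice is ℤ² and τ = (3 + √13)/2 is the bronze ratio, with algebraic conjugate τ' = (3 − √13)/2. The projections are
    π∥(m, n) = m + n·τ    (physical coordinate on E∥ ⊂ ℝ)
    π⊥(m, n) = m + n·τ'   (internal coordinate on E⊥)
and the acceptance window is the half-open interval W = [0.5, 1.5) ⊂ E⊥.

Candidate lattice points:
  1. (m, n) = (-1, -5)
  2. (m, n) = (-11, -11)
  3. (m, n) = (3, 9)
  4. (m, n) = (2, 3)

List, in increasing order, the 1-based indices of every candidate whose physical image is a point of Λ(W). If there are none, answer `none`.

Numerically τ ≈ 3.302776 and τ' = −1/τ ≈ -0.302776.
[1] lift (-1,-5): star map gives 0.513878; window check 0.5 ≤ 0.513878 < 1.5 is true → IN Λ
[2] lift (-11,-11): star map gives -7.669468; window check 0.5 ≤ -7.669468 < 1.5 is false → out
[3] lift (3,9): star map gives 0.275019; window check 0.5 ≤ 0.275019 < 1.5 is false → out
[4] lift (2,3): star map gives 1.091673; window check 0.5 ≤ 1.091673 < 1.5 is true → IN Λ

1, 4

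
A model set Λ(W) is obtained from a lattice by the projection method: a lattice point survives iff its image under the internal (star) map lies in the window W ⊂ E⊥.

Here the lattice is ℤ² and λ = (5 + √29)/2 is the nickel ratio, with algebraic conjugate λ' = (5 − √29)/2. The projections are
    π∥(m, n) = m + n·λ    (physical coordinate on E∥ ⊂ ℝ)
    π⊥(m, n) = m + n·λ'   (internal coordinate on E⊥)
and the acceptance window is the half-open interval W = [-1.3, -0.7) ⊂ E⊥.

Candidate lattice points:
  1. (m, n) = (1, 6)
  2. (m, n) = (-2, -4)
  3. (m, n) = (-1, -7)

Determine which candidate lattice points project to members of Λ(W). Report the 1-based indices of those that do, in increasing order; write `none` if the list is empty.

2

λ' = (5−√29)/2 ≈ -0.192582.
[1] lift (1,6): star map gives -0.155494; window check -1.3 ≤ -0.155494 < -0.7 is false → out
[2] lift (-2,-4): star map gives -1.229670; window check -1.3 ≤ -1.229670 < -0.7 is true → IN Λ
[3] lift (-1,-7): star map gives 0.348077; window check -1.3 ≤ 0.348077 < -0.7 is false → out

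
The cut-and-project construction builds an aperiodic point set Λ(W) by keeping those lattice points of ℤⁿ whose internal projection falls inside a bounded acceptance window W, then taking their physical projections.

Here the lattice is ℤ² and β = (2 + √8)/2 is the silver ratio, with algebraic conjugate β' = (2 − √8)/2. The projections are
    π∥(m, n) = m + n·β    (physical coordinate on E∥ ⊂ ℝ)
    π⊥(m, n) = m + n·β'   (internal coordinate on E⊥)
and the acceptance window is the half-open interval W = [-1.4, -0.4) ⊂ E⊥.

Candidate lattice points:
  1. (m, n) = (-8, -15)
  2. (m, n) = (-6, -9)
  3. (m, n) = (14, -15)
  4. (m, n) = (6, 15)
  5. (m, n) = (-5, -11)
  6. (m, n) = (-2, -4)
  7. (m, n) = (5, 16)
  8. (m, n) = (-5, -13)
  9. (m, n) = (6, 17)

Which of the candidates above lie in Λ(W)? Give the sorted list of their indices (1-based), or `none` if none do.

5, 9

Numerically β ≈ 2.41421 and β' = −1/β ≈ -0.41421.
#1 (-8,-15): internal coord -8 + (-15)·β' = -1.78680; -1.78680 ∉ [-1.4, -0.4) → out
#2 (-6,-9): internal coord -6 + (-9)·β' = -2.27208; -2.27208 ∉ [-1.4, -0.4) → out
#3 (14,-15): internal coord 14 + (-15)·β' = +20.21320; +20.21320 ∉ [-1.4, -0.4) → out
#4 (6,15): internal coord 6 + (15)·β' = -0.21320; -0.21320 ∉ [-1.4, -0.4) → out
#5 (-5,-11): internal coord -5 + (-11)·β' = -0.44365; -0.44365 ∈ [-1.4, -0.4) → IN Λ
#6 (-2,-4): internal coord -2 + (-4)·β' = -0.34315; -0.34315 ∉ [-1.4, -0.4) → out
#7 (5,16): internal coord 5 + (16)·β' = -1.62742; -1.62742 ∉ [-1.4, -0.4) → out
#8 (-5,-13): internal coord -5 + (-13)·β' = +0.38478; +0.38478 ∉ [-1.4, -0.4) → out
#9 (6,17): internal coord 6 + (17)·β' = -1.04163; -1.04163 ∈ [-1.4, -0.4) → IN Λ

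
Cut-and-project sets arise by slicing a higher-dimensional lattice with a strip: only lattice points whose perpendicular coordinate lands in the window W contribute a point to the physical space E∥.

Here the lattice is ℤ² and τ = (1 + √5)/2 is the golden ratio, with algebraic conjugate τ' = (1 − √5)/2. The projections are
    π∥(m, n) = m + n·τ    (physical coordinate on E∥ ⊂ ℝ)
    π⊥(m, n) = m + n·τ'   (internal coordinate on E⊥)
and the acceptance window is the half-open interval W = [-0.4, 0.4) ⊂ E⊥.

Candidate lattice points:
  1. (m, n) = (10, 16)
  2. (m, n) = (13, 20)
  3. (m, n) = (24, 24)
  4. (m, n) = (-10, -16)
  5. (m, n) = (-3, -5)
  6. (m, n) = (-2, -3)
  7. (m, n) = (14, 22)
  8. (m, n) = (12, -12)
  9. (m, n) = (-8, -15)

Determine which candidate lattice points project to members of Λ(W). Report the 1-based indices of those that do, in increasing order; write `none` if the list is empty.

τ' = (1−√5)/2 ≈ -0.6180.
#1 (10,16): internal coord 10 + (16)·τ' = +0.1115; +0.1115 ∈ [-0.4, 0.4) → IN Λ
#2 (13,20): internal coord 13 + (20)·τ' = +0.6393; +0.6393 ∉ [-0.4, 0.4) → out
#3 (24,24): internal coord 24 + (24)·τ' = +9.1672; +9.1672 ∉ [-0.4, 0.4) → out
#4 (-10,-16): internal coord -10 + (-16)·τ' = -0.1115; -0.1115 ∈ [-0.4, 0.4) → IN Λ
#5 (-3,-5): internal coord -3 + (-5)·τ' = +0.0902; +0.0902 ∈ [-0.4, 0.4) → IN Λ
#6 (-2,-3): internal coord -2 + (-3)·τ' = -0.1459; -0.1459 ∈ [-0.4, 0.4) → IN Λ
#7 (14,22): internal coord 14 + (22)·τ' = +0.4033; +0.4033 ∉ [-0.4, 0.4) → out
#8 (12,-12): internal coord 12 + (-12)·τ' = +19.4164; +19.4164 ∉ [-0.4, 0.4) → out
#9 (-8,-15): internal coord -8 + (-15)·τ' = +1.2705; +1.2705 ∉ [-0.4, 0.4) → out

1, 4, 5, 6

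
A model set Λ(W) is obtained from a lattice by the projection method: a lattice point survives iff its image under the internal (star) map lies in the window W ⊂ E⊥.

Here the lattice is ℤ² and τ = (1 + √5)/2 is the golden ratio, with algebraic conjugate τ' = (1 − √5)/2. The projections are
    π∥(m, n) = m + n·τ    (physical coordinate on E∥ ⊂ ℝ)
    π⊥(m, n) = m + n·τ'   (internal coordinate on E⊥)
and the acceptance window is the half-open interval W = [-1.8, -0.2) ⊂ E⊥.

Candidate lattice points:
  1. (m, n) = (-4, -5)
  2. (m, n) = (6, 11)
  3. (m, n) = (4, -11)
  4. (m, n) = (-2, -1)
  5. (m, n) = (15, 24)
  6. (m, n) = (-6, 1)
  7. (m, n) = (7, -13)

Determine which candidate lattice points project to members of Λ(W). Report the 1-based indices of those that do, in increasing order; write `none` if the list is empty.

τ' = (1−√5)/2 ≈ -0.6180.
candidate 1: (m,n)=(-4,-5) → π∥ = -4-5·τ ≈ -12.0902, π⊥ = -4-5·τ' ≈ -0.9098 ∈ [-1.8, -0.2) ⇒ IN Λ
candidate 2: (m,n)=(6,11) → π∥ = 6+11·τ ≈ 23.7984, π⊥ = 6+11·τ' ≈ -0.7984 ∈ [-1.8, -0.2) ⇒ IN Λ
candidate 3: (m,n)=(4,-11) → π∥ = 4-11·τ ≈ -13.7984, π⊥ = 4-11·τ' ≈ 10.7984 ∉ [-1.8, -0.2) ⇒ out
candidate 4: (m,n)=(-2,-1) → π∥ = -2-1·τ ≈ -3.6180, π⊥ = -2-1·τ' ≈ -1.3820 ∈ [-1.8, -0.2) ⇒ IN Λ
candidate 5: (m,n)=(15,24) → π∥ = 15+24·τ ≈ 53.8328, π⊥ = 15+24·τ' ≈ 0.1672 ∉ [-1.8, -0.2) ⇒ out
candidate 6: (m,n)=(-6,1) → π∥ = -6+1·τ ≈ -4.3820, π⊥ = -6+1·τ' ≈ -6.6180 ∉ [-1.8, -0.2) ⇒ out
candidate 7: (m,n)=(7,-13) → π∥ = 7-13·τ ≈ -14.0344, π⊥ = 7-13·τ' ≈ 15.0344 ∉ [-1.8, -0.2) ⇒ out

1, 2, 4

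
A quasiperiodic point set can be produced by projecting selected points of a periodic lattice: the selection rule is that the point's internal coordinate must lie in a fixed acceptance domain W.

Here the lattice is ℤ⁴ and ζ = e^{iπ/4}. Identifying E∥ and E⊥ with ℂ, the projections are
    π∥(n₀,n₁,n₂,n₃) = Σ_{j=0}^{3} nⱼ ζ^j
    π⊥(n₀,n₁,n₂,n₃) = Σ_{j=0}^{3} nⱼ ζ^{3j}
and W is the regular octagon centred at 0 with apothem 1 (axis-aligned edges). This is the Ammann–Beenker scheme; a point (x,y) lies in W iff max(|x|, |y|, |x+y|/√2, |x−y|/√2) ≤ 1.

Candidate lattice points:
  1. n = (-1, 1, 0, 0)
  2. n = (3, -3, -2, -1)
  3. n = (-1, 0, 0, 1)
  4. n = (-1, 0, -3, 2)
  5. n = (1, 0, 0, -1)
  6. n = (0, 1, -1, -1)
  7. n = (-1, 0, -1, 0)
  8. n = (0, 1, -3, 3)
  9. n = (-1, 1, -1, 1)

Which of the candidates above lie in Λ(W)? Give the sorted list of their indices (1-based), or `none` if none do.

3, 5

π⊥(n) = n₀ + n₁ζ³ + n₂ζ⁶ + n₃ζ⁹ where ζ = e^{iπ/4}.
candidate 1: n = (-1, 1, 0, 0) → π⊥ ≈ (-1.70711, +0.70711); max(|x|,|y|,|x±y|/√2) = 1.70711 > 1 ⇒ ∉ W
candidate 2: n = (3, -3, -2, -1) → π⊥ ≈ (+4.41421, -0.82843); max(|x|,|y|,|x±y|/√2) = 4.41421 > 1 ⇒ ∉ W
candidate 3: n = (-1, 0, 0, 1) → π⊥ ≈ (-0.29289, +0.70711); max(|x|,|y|,|x±y|/√2) = 0.70711 ≤ 1 ⇒ ∈ W
candidate 4: n = (-1, 0, -3, 2) → π⊥ ≈ (+0.41421, +4.41421); max(|x|,|y|,|x±y|/√2) = 4.41421 > 1 ⇒ ∉ W
candidate 5: n = (1, 0, 0, -1) → π⊥ ≈ (+0.29289, -0.70711); max(|x|,|y|,|x±y|/√2) = 0.70711 ≤ 1 ⇒ ∈ W
candidate 6: n = (0, 1, -1, -1) → π⊥ ≈ (-1.41421, +1.00000); max(|x|,|y|,|x±y|/√2) = 1.70711 > 1 ⇒ ∉ W
candidate 7: n = (-1, 0, -1, 0) → π⊥ ≈ (-1.00000, +1.00000); max(|x|,|y|,|x±y|/√2) = 1.41421 > 1 ⇒ ∉ W
candidate 8: n = (0, 1, -3, 3) → π⊥ ≈ (+1.41421, +5.82843); max(|x|,|y|,|x±y|/√2) = 5.82843 > 1 ⇒ ∉ W
candidate 9: n = (-1, 1, -1, 1) → π⊥ ≈ (-1.00000, +2.41421); max(|x|,|y|,|x±y|/√2) = 2.41421 > 1 ⇒ ∉ W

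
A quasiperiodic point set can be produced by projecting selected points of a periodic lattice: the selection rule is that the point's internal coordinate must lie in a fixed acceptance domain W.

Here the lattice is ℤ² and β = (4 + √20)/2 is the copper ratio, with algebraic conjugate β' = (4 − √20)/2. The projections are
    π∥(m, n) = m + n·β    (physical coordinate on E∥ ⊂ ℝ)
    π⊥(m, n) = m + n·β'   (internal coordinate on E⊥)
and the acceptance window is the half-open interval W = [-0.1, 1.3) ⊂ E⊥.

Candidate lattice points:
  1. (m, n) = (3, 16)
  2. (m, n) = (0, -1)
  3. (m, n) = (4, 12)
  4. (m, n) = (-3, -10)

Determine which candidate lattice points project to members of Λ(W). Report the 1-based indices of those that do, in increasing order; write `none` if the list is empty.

β' = (4−√20)/2 ≈ -0.23607.
[1] lift (3,16): star map gives -0.77709; window check -0.1 ≤ -0.77709 < 1.3 is false → out
[2] lift (0,-1): star map gives 0.23607; window check -0.1 ≤ 0.23607 < 1.3 is true → IN Λ
[3] lift (4,12): star map gives 1.16718; window check -0.1 ≤ 1.16718 < 1.3 is true → IN Λ
[4] lift (-3,-10): star map gives -0.63932; window check -0.1 ≤ -0.63932 < 1.3 is false → out

2, 3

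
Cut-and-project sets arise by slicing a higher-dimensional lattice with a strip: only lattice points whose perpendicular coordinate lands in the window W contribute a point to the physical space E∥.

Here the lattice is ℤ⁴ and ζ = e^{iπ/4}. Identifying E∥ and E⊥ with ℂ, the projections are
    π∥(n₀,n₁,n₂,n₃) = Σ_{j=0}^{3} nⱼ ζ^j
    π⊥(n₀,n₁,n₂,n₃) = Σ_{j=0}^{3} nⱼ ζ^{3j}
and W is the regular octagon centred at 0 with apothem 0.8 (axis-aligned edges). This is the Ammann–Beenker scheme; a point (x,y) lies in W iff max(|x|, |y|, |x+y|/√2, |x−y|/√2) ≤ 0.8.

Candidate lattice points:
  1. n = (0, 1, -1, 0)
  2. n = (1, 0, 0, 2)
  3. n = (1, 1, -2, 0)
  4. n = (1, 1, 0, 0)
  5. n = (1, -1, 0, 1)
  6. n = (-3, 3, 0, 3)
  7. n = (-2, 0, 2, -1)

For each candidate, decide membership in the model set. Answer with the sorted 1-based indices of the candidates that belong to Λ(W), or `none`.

4

With ζ = e^{iπ/4} the internal vectors are ζ^0,ζ^3,ζ^6,ζ^9.
candidate 1: n = (0, 1, -1, 0) → π⊥ ≈ (-0.707107, +1.707107); max(|x|,|y|,|x±y|/√2) = 1.707107 > 0.8 ⇒ ∉ W
candidate 2: n = (1, 0, 0, 2) → π⊥ ≈ (+2.414214, +1.414214); max(|x|,|y|,|x±y|/√2) = 2.707107 > 0.8 ⇒ ∉ W
candidate 3: n = (1, 1, -2, 0) → π⊥ ≈ (+0.292893, +2.707107); max(|x|,|y|,|x±y|/√2) = 2.707107 > 0.8 ⇒ ∉ W
candidate 4: n = (1, 1, 0, 0) → π⊥ ≈ (+0.292893, +0.707107); max(|x|,|y|,|x±y|/√2) = 0.707107 ≤ 0.8 ⇒ ∈ W
candidate 5: n = (1, -1, 0, 1) → π⊥ ≈ (+2.414214, +0.000000); max(|x|,|y|,|x±y|/√2) = 2.414214 > 0.8 ⇒ ∉ W
candidate 6: n = (-3, 3, 0, 3) → π⊥ ≈ (-3.000000, +4.242641); max(|x|,|y|,|x±y|/√2) = 5.121320 > 0.8 ⇒ ∉ W
candidate 7: n = (-2, 0, 2, -1) → π⊥ ≈ (-2.707107, -2.707107); max(|x|,|y|,|x±y|/√2) = 3.828427 > 0.8 ⇒ ∉ W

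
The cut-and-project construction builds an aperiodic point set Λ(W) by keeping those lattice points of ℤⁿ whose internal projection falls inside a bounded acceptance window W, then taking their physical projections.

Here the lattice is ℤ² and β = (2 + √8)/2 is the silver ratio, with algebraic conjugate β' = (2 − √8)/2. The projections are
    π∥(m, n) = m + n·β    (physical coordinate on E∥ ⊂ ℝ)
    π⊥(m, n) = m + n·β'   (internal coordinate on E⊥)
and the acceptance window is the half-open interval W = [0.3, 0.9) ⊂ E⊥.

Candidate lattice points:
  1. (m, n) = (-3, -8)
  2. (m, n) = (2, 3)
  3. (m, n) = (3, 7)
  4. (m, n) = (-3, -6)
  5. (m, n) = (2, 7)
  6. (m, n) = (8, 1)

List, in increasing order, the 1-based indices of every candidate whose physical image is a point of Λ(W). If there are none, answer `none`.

Compute β' = (2−√8)/2 = -0.4142, so π⊥(m,n) = m -0.4142·n.
candidate 1: (m,n)=(-3,-8) → π∥ = -3-8·β ≈ -22.3137, π⊥ = -3-8·β' ≈ 0.3137 ∈ [0.3, 0.9) ⇒ IN Λ
candidate 2: (m,n)=(2,3) → π∥ = 2+3·β ≈ 9.2426, π⊥ = 2+3·β' ≈ 0.7574 ∈ [0.3, 0.9) ⇒ IN Λ
candidate 3: (m,n)=(3,7) → π∥ = 3+7·β ≈ 19.8995, π⊥ = 3+7·β' ≈ 0.1005 ∉ [0.3, 0.9) ⇒ out
candidate 4: (m,n)=(-3,-6) → π∥ = -3-6·β ≈ -17.4853, π⊥ = -3-6·β' ≈ -0.5147 ∉ [0.3, 0.9) ⇒ out
candidate 5: (m,n)=(2,7) → π∥ = 2+7·β ≈ 18.8995, π⊥ = 2+7·β' ≈ -0.8995 ∉ [0.3, 0.9) ⇒ out
candidate 6: (m,n)=(8,1) → π∥ = 8+1·β ≈ 10.4142, π⊥ = 8+1·β' ≈ 7.5858 ∉ [0.3, 0.9) ⇒ out

1, 2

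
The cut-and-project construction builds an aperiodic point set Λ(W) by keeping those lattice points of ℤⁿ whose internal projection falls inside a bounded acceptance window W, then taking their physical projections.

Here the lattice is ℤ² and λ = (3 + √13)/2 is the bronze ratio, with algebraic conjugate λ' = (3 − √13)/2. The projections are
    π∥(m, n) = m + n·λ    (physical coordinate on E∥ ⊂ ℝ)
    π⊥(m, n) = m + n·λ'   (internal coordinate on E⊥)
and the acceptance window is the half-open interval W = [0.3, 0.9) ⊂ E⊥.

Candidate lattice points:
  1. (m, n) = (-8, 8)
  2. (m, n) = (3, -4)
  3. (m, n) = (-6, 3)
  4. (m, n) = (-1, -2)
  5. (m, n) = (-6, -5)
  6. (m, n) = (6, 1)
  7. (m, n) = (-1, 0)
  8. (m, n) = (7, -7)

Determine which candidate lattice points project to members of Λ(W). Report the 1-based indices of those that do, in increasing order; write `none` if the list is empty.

none

Compute λ' = (3−√13)/2 = -0.30278, so π⊥(m,n) = m -0.30278·n.
candidate 1: (m,n)=(-8,8) → π∥ = -8+8·λ ≈ 18.42221, π⊥ = -8+8·λ' ≈ -10.42221 ∉ [0.3, 0.9) ⇒ out
candidate 2: (m,n)=(3,-4) → π∥ = 3-4·λ ≈ -10.21110, π⊥ = 3-4·λ' ≈ 4.21110 ∉ [0.3, 0.9) ⇒ out
candidate 3: (m,n)=(-6,3) → π∥ = -6+3·λ ≈ 3.90833, π⊥ = -6+3·λ' ≈ -6.90833 ∉ [0.3, 0.9) ⇒ out
candidate 4: (m,n)=(-1,-2) → π∥ = -1-2·λ ≈ -7.60555, π⊥ = -1-2·λ' ≈ -0.39445 ∉ [0.3, 0.9) ⇒ out
candidate 5: (m,n)=(-6,-5) → π∥ = -6-5·λ ≈ -22.51388, π⊥ = -6-5·λ' ≈ -4.48612 ∉ [0.3, 0.9) ⇒ out
candidate 6: (m,n)=(6,1) → π∥ = 6+1·λ ≈ 9.30278, π⊥ = 6+1·λ' ≈ 5.69722 ∉ [0.3, 0.9) ⇒ out
candidate 7: (m,n)=(-1,0) → π∥ = -1+0·λ ≈ -1.00000, π⊥ = -1+0·λ' ≈ -1.00000 ∉ [0.3, 0.9) ⇒ out
candidate 8: (m,n)=(7,-7) → π∥ = 7-7·λ ≈ -16.11943, π⊥ = 7-7·λ' ≈ 9.11943 ∉ [0.3, 0.9) ⇒ out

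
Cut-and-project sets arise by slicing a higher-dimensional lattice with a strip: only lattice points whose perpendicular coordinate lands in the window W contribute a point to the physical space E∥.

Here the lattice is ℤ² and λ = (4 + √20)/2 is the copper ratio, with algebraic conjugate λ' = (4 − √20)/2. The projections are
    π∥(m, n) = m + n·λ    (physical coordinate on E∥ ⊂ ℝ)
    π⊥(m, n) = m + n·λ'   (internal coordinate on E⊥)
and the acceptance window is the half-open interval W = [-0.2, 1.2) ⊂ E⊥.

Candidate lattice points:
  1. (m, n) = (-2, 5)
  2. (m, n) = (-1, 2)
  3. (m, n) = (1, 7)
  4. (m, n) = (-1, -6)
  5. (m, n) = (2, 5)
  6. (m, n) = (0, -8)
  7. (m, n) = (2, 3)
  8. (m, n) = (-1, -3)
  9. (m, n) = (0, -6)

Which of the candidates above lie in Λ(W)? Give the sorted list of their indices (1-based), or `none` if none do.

4, 5

Numerically λ ≈ 4.23607 and λ' = −1/λ ≈ -0.23607.
#1 (-2,5): internal coord -2 + (5)·λ' = -3.18034; -3.18034 ∉ [-0.2, 1.2) → out
#2 (-1,2): internal coord -1 + (2)·λ' = -1.47214; -1.47214 ∉ [-0.2, 1.2) → out
#3 (1,7): internal coord 1 + (7)·λ' = -0.65248; -0.65248 ∉ [-0.2, 1.2) → out
#4 (-1,-6): internal coord -1 + (-6)·λ' = +0.41641; +0.41641 ∈ [-0.2, 1.2) → IN Λ
#5 (2,5): internal coord 2 + (5)·λ' = +0.81966; +0.81966 ∈ [-0.2, 1.2) → IN Λ
#6 (0,-8): internal coord 0 + (-8)·λ' = +1.88854; +1.88854 ∉ [-0.2, 1.2) → out
#7 (2,3): internal coord 2 + (3)·λ' = +1.29180; +1.29180 ∉ [-0.2, 1.2) → out
#8 (-1,-3): internal coord -1 + (-3)·λ' = -0.29180; -0.29180 ∉ [-0.2, 1.2) → out
#9 (0,-6): internal coord 0 + (-6)·λ' = +1.41641; +1.41641 ∉ [-0.2, 1.2) → out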